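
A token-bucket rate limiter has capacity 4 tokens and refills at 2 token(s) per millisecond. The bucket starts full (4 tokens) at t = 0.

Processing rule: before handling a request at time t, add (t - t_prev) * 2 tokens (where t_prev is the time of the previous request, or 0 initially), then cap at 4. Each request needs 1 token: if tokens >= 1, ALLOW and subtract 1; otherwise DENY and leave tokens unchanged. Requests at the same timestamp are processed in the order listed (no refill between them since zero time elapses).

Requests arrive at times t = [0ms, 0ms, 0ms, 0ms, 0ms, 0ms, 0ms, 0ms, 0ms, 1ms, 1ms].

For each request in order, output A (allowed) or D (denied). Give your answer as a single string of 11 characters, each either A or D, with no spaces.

Answer: AAAADDDDDAA

Derivation:
Simulating step by step:
  req#1 t=0ms: ALLOW
  req#2 t=0ms: ALLOW
  req#3 t=0ms: ALLOW
  req#4 t=0ms: ALLOW
  req#5 t=0ms: DENY
  req#6 t=0ms: DENY
  req#7 t=0ms: DENY
  req#8 t=0ms: DENY
  req#9 t=0ms: DENY
  req#10 t=1ms: ALLOW
  req#11 t=1ms: ALLOW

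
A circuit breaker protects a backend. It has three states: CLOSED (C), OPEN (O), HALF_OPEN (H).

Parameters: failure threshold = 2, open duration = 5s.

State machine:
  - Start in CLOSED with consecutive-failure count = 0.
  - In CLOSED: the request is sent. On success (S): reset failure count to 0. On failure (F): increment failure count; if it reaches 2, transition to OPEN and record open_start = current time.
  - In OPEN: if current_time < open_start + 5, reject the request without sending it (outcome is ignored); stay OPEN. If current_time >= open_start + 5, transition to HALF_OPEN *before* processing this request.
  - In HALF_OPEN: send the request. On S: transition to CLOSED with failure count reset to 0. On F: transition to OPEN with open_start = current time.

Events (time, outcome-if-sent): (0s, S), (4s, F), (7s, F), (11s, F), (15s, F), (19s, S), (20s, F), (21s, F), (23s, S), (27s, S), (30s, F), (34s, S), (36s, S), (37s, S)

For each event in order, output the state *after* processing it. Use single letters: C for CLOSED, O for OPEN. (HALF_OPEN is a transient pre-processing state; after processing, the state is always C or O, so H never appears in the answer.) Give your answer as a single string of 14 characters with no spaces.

Answer: CCOOOOOOOCCCCC

Derivation:
State after each event:
  event#1 t=0s outcome=S: state=CLOSED
  event#2 t=4s outcome=F: state=CLOSED
  event#3 t=7s outcome=F: state=OPEN
  event#4 t=11s outcome=F: state=OPEN
  event#5 t=15s outcome=F: state=OPEN
  event#6 t=19s outcome=S: state=OPEN
  event#7 t=20s outcome=F: state=OPEN
  event#8 t=21s outcome=F: state=OPEN
  event#9 t=23s outcome=S: state=OPEN
  event#10 t=27s outcome=S: state=CLOSED
  event#11 t=30s outcome=F: state=CLOSED
  event#12 t=34s outcome=S: state=CLOSED
  event#13 t=36s outcome=S: state=CLOSED
  event#14 t=37s outcome=S: state=CLOSED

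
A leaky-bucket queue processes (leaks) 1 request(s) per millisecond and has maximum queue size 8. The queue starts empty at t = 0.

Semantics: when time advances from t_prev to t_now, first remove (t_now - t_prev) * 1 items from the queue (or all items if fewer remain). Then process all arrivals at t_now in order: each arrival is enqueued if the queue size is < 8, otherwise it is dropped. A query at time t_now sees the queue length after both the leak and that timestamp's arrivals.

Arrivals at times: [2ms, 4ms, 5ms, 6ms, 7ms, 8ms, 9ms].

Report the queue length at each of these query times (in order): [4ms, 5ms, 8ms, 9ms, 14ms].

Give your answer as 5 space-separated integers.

Queue lengths at query times:
  query t=4ms: backlog = 1
  query t=5ms: backlog = 1
  query t=8ms: backlog = 1
  query t=9ms: backlog = 1
  query t=14ms: backlog = 0

Answer: 1 1 1 1 0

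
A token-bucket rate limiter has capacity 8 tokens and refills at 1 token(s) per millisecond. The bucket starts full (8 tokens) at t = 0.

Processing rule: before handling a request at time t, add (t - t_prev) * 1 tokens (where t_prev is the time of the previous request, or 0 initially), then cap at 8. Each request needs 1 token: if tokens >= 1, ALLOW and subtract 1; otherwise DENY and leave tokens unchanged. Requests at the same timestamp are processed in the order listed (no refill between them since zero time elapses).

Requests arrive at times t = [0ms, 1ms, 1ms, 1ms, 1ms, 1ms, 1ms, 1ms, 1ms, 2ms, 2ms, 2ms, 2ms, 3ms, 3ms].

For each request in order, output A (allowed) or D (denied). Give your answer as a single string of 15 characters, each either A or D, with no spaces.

Answer: AAAAAAAAAADDDAD

Derivation:
Simulating step by step:
  req#1 t=0ms: ALLOW
  req#2 t=1ms: ALLOW
  req#3 t=1ms: ALLOW
  req#4 t=1ms: ALLOW
  req#5 t=1ms: ALLOW
  req#6 t=1ms: ALLOW
  req#7 t=1ms: ALLOW
  req#8 t=1ms: ALLOW
  req#9 t=1ms: ALLOW
  req#10 t=2ms: ALLOW
  req#11 t=2ms: DENY
  req#12 t=2ms: DENY
  req#13 t=2ms: DENY
  req#14 t=3ms: ALLOW
  req#15 t=3ms: DENY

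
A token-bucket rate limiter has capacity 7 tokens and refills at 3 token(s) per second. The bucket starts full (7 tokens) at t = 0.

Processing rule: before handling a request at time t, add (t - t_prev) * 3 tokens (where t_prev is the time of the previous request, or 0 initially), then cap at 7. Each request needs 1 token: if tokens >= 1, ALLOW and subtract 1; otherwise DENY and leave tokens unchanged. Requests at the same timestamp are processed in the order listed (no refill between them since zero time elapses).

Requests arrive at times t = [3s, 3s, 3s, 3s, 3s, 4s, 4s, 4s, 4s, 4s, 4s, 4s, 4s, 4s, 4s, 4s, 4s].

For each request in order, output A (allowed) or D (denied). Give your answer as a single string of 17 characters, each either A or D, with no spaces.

Answer: AAAAAAAAAADDDDDDD

Derivation:
Simulating step by step:
  req#1 t=3s: ALLOW
  req#2 t=3s: ALLOW
  req#3 t=3s: ALLOW
  req#4 t=3s: ALLOW
  req#5 t=3s: ALLOW
  req#6 t=4s: ALLOW
  req#7 t=4s: ALLOW
  req#8 t=4s: ALLOW
  req#9 t=4s: ALLOW
  req#10 t=4s: ALLOW
  req#11 t=4s: DENY
  req#12 t=4s: DENY
  req#13 t=4s: DENY
  req#14 t=4s: DENY
  req#15 t=4s: DENY
  req#16 t=4s: DENY
  req#17 t=4s: DENY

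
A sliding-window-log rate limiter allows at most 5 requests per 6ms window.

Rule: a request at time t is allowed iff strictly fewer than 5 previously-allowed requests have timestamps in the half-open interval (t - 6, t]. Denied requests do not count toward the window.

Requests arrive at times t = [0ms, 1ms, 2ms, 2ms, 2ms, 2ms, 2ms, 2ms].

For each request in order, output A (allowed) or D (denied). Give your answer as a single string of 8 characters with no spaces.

Answer: AAAAADDD

Derivation:
Tracking allowed requests in the window:
  req#1 t=0ms: ALLOW
  req#2 t=1ms: ALLOW
  req#3 t=2ms: ALLOW
  req#4 t=2ms: ALLOW
  req#5 t=2ms: ALLOW
  req#6 t=2ms: DENY
  req#7 t=2ms: DENY
  req#8 t=2ms: DENY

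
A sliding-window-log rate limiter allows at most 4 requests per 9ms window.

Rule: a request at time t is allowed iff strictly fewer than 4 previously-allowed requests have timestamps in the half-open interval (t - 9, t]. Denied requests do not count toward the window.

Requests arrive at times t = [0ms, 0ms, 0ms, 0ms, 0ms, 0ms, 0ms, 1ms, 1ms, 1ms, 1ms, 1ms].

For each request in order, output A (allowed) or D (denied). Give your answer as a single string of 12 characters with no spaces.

Tracking allowed requests in the window:
  req#1 t=0ms: ALLOW
  req#2 t=0ms: ALLOW
  req#3 t=0ms: ALLOW
  req#4 t=0ms: ALLOW
  req#5 t=0ms: DENY
  req#6 t=0ms: DENY
  req#7 t=0ms: DENY
  req#8 t=1ms: DENY
  req#9 t=1ms: DENY
  req#10 t=1ms: DENY
  req#11 t=1ms: DENY
  req#12 t=1ms: DENY

Answer: AAAADDDDDDDD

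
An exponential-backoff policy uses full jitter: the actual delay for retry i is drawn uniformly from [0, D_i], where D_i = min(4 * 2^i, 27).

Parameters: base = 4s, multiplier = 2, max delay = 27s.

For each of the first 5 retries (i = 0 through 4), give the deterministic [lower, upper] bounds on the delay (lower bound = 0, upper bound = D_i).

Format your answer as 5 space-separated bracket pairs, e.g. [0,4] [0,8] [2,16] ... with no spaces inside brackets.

Answer: [0,4] [0,8] [0,16] [0,27] [0,27]

Derivation:
Computing bounds per retry:
  i=0: D_i=min(4*2^0,27)=4, bounds=[0,4]
  i=1: D_i=min(4*2^1,27)=8, bounds=[0,8]
  i=2: D_i=min(4*2^2,27)=16, bounds=[0,16]
  i=3: D_i=min(4*2^3,27)=27, bounds=[0,27]
  i=4: D_i=min(4*2^4,27)=27, bounds=[0,27]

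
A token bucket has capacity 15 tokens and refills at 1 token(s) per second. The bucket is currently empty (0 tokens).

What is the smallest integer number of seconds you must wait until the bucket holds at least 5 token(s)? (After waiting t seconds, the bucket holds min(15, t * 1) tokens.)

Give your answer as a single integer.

Need t * 1 >= 5, so t >= 5/1.
Smallest integer t = ceil(5/1) = 5.

Answer: 5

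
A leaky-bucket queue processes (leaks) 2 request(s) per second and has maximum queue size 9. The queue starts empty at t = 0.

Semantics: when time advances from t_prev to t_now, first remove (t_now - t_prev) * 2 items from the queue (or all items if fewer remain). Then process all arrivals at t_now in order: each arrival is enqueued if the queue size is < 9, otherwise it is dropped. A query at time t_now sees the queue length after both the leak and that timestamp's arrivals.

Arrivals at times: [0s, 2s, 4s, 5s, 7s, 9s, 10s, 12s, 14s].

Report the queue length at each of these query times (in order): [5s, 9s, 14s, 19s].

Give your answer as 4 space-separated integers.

Queue lengths at query times:
  query t=5s: backlog = 1
  query t=9s: backlog = 1
  query t=14s: backlog = 1
  query t=19s: backlog = 0

Answer: 1 1 1 0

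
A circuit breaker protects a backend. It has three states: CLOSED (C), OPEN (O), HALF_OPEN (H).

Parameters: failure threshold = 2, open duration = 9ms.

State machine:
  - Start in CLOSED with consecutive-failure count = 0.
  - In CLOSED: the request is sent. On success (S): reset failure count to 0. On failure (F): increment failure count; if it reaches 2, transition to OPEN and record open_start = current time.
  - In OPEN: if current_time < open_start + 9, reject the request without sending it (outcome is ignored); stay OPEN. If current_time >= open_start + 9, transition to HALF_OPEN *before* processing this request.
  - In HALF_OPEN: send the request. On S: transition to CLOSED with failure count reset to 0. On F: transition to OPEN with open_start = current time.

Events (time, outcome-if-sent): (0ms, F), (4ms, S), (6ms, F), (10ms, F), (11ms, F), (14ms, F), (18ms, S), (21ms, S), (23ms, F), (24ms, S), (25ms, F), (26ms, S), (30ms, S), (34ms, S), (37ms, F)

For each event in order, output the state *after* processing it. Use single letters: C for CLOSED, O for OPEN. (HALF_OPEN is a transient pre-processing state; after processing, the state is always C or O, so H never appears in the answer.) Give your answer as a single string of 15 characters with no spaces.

State after each event:
  event#1 t=0ms outcome=F: state=CLOSED
  event#2 t=4ms outcome=S: state=CLOSED
  event#3 t=6ms outcome=F: state=CLOSED
  event#4 t=10ms outcome=F: state=OPEN
  event#5 t=11ms outcome=F: state=OPEN
  event#6 t=14ms outcome=F: state=OPEN
  event#7 t=18ms outcome=S: state=OPEN
  event#8 t=21ms outcome=S: state=CLOSED
  event#9 t=23ms outcome=F: state=CLOSED
  event#10 t=24ms outcome=S: state=CLOSED
  event#11 t=25ms outcome=F: state=CLOSED
  event#12 t=26ms outcome=S: state=CLOSED
  event#13 t=30ms outcome=S: state=CLOSED
  event#14 t=34ms outcome=S: state=CLOSED
  event#15 t=37ms outcome=F: state=CLOSED

Answer: CCCOOOOCCCCCCCC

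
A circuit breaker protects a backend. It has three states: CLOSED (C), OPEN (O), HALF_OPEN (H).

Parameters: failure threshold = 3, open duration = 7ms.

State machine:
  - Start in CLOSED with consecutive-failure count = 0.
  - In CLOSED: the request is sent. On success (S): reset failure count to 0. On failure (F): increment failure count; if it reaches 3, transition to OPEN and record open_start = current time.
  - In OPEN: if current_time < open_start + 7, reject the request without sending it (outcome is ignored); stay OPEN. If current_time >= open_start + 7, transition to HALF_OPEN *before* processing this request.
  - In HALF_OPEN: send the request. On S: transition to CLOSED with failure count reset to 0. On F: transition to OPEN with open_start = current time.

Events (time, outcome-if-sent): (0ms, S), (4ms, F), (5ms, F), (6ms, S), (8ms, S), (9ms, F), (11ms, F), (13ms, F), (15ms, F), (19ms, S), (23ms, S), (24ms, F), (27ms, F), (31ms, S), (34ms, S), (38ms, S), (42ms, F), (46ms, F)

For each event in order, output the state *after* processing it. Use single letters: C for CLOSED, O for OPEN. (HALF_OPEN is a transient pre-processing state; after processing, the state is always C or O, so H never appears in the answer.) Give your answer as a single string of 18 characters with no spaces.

Answer: CCCCCCCOOOCCCCCCCC

Derivation:
State after each event:
  event#1 t=0ms outcome=S: state=CLOSED
  event#2 t=4ms outcome=F: state=CLOSED
  event#3 t=5ms outcome=F: state=CLOSED
  event#4 t=6ms outcome=S: state=CLOSED
  event#5 t=8ms outcome=S: state=CLOSED
  event#6 t=9ms outcome=F: state=CLOSED
  event#7 t=11ms outcome=F: state=CLOSED
  event#8 t=13ms outcome=F: state=OPEN
  event#9 t=15ms outcome=F: state=OPEN
  event#10 t=19ms outcome=S: state=OPEN
  event#11 t=23ms outcome=S: state=CLOSED
  event#12 t=24ms outcome=F: state=CLOSED
  event#13 t=27ms outcome=F: state=CLOSED
  event#14 t=31ms outcome=S: state=CLOSED
  event#15 t=34ms outcome=S: state=CLOSED
  event#16 t=38ms outcome=S: state=CLOSED
  event#17 t=42ms outcome=F: state=CLOSED
  event#18 t=46ms outcome=F: state=CLOSED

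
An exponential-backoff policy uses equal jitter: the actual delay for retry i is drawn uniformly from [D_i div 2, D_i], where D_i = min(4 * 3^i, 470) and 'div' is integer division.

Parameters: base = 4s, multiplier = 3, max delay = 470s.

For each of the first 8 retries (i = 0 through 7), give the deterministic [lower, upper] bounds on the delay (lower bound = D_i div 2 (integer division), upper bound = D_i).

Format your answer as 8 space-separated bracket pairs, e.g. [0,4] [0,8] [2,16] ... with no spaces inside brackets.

Answer: [2,4] [6,12] [18,36] [54,108] [162,324] [235,470] [235,470] [235,470]

Derivation:
Computing bounds per retry:
  i=0: D_i=min(4*3^0,470)=4, bounds=[2,4]
  i=1: D_i=min(4*3^1,470)=12, bounds=[6,12]
  i=2: D_i=min(4*3^2,470)=36, bounds=[18,36]
  i=3: D_i=min(4*3^3,470)=108, bounds=[54,108]
  i=4: D_i=min(4*3^4,470)=324, bounds=[162,324]
  i=5: D_i=min(4*3^5,470)=470, bounds=[235,470]
  i=6: D_i=min(4*3^6,470)=470, bounds=[235,470]
  i=7: D_i=min(4*3^7,470)=470, bounds=[235,470]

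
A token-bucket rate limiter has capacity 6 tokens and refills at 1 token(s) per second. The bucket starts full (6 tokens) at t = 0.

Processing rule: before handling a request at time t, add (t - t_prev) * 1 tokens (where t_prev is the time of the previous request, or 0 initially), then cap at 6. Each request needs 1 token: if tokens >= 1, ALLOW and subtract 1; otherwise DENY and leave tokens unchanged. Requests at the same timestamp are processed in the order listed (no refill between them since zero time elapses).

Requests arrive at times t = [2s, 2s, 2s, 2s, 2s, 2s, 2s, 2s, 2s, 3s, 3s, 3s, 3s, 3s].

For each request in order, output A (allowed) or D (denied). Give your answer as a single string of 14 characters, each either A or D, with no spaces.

Simulating step by step:
  req#1 t=2s: ALLOW
  req#2 t=2s: ALLOW
  req#3 t=2s: ALLOW
  req#4 t=2s: ALLOW
  req#5 t=2s: ALLOW
  req#6 t=2s: ALLOW
  req#7 t=2s: DENY
  req#8 t=2s: DENY
  req#9 t=2s: DENY
  req#10 t=3s: ALLOW
  req#11 t=3s: DENY
  req#12 t=3s: DENY
  req#13 t=3s: DENY
  req#14 t=3s: DENY

Answer: AAAAAADDDADDDD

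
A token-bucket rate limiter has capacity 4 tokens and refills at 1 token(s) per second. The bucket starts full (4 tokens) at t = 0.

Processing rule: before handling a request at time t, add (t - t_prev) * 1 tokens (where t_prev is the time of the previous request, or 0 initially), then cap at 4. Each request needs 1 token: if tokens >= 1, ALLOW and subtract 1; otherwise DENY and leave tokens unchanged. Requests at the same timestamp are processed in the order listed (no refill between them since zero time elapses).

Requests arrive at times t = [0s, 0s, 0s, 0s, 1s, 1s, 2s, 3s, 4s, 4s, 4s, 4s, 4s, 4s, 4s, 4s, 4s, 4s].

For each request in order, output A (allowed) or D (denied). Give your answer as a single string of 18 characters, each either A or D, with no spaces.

Answer: AAAAADAAADDDDDDDDD

Derivation:
Simulating step by step:
  req#1 t=0s: ALLOW
  req#2 t=0s: ALLOW
  req#3 t=0s: ALLOW
  req#4 t=0s: ALLOW
  req#5 t=1s: ALLOW
  req#6 t=1s: DENY
  req#7 t=2s: ALLOW
  req#8 t=3s: ALLOW
  req#9 t=4s: ALLOW
  req#10 t=4s: DENY
  req#11 t=4s: DENY
  req#12 t=4s: DENY
  req#13 t=4s: DENY
  req#14 t=4s: DENY
  req#15 t=4s: DENY
  req#16 t=4s: DENY
  req#17 t=4s: DENY
  req#18 t=4s: DENY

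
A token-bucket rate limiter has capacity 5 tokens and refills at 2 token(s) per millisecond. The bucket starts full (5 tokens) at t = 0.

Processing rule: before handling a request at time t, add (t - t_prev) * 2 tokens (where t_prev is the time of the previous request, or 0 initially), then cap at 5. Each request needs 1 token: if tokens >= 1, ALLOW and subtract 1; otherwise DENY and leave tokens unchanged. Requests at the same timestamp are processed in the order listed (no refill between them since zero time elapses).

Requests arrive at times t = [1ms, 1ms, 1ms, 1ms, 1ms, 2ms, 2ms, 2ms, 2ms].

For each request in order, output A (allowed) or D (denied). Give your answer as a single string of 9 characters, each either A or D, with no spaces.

Simulating step by step:
  req#1 t=1ms: ALLOW
  req#2 t=1ms: ALLOW
  req#3 t=1ms: ALLOW
  req#4 t=1ms: ALLOW
  req#5 t=1ms: ALLOW
  req#6 t=2ms: ALLOW
  req#7 t=2ms: ALLOW
  req#8 t=2ms: DENY
  req#9 t=2ms: DENY

Answer: AAAAAAADD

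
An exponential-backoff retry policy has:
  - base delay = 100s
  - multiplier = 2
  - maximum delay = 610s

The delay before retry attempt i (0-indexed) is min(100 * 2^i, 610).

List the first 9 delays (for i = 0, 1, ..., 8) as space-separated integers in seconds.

Answer: 100 200 400 610 610 610 610 610 610

Derivation:
Computing each delay:
  i=0: min(100*2^0, 610) = 100
  i=1: min(100*2^1, 610) = 200
  i=2: min(100*2^2, 610) = 400
  i=3: min(100*2^3, 610) = 610
  i=4: min(100*2^4, 610) = 610
  i=5: min(100*2^5, 610) = 610
  i=6: min(100*2^6, 610) = 610
  i=7: min(100*2^7, 610) = 610
  i=8: min(100*2^8, 610) = 610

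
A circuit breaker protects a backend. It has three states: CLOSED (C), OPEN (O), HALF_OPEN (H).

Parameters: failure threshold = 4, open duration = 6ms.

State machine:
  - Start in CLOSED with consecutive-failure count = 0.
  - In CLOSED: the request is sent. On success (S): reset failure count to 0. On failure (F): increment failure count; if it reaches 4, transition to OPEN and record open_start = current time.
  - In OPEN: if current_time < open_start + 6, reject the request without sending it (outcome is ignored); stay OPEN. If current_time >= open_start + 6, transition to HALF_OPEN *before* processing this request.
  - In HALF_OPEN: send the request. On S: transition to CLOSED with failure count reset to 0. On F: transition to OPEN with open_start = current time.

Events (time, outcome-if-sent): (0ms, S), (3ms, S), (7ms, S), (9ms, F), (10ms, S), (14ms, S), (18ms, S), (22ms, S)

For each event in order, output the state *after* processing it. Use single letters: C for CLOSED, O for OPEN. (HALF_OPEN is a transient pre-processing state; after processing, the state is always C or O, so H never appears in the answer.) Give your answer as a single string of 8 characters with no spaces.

Answer: CCCCCCCC

Derivation:
State after each event:
  event#1 t=0ms outcome=S: state=CLOSED
  event#2 t=3ms outcome=S: state=CLOSED
  event#3 t=7ms outcome=S: state=CLOSED
  event#4 t=9ms outcome=F: state=CLOSED
  event#5 t=10ms outcome=S: state=CLOSED
  event#6 t=14ms outcome=S: state=CLOSED
  event#7 t=18ms outcome=S: state=CLOSED
  event#8 t=22ms outcome=S: state=CLOSED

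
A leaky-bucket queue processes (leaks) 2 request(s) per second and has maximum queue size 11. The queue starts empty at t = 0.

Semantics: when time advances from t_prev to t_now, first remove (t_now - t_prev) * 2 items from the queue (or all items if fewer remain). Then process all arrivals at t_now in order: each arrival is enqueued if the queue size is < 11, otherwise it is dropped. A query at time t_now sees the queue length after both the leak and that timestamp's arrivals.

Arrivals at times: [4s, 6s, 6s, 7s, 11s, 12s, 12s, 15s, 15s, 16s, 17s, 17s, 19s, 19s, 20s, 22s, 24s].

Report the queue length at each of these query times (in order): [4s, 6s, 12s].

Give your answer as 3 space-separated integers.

Queue lengths at query times:
  query t=4s: backlog = 1
  query t=6s: backlog = 2
  query t=12s: backlog = 2

Answer: 1 2 2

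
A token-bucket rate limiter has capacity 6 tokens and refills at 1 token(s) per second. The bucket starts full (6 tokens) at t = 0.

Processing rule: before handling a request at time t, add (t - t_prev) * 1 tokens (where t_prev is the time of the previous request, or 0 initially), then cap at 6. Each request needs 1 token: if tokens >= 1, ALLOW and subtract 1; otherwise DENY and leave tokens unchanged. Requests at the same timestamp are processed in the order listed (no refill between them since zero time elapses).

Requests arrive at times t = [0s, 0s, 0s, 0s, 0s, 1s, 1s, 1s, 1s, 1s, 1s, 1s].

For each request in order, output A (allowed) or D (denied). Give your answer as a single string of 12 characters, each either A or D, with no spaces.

Answer: AAAAAAADDDDD

Derivation:
Simulating step by step:
  req#1 t=0s: ALLOW
  req#2 t=0s: ALLOW
  req#3 t=0s: ALLOW
  req#4 t=0s: ALLOW
  req#5 t=0s: ALLOW
  req#6 t=1s: ALLOW
  req#7 t=1s: ALLOW
  req#8 t=1s: DENY
  req#9 t=1s: DENY
  req#10 t=1s: DENY
  req#11 t=1s: DENY
  req#12 t=1s: DENY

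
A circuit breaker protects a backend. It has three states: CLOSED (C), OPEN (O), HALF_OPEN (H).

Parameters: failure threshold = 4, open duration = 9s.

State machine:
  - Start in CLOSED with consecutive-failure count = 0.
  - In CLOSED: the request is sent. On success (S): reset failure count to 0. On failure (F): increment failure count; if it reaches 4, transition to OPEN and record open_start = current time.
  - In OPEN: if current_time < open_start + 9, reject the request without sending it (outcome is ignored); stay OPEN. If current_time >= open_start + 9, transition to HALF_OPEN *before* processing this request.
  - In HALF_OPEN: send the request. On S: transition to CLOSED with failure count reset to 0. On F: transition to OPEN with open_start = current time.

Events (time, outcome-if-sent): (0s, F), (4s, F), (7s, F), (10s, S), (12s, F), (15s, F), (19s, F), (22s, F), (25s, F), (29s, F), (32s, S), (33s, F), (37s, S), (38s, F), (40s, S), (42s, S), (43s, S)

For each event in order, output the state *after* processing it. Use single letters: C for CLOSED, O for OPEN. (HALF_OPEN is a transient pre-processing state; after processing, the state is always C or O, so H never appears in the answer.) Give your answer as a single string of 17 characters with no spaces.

Answer: CCCCCCCOOOCCCCCCC

Derivation:
State after each event:
  event#1 t=0s outcome=F: state=CLOSED
  event#2 t=4s outcome=F: state=CLOSED
  event#3 t=7s outcome=F: state=CLOSED
  event#4 t=10s outcome=S: state=CLOSED
  event#5 t=12s outcome=F: state=CLOSED
  event#6 t=15s outcome=F: state=CLOSED
  event#7 t=19s outcome=F: state=CLOSED
  event#8 t=22s outcome=F: state=OPEN
  event#9 t=25s outcome=F: state=OPEN
  event#10 t=29s outcome=F: state=OPEN
  event#11 t=32s outcome=S: state=CLOSED
  event#12 t=33s outcome=F: state=CLOSED
  event#13 t=37s outcome=S: state=CLOSED
  event#14 t=38s outcome=F: state=CLOSED
  event#15 t=40s outcome=S: state=CLOSED
  event#16 t=42s outcome=S: state=CLOSED
  event#17 t=43s outcome=S: state=CLOSED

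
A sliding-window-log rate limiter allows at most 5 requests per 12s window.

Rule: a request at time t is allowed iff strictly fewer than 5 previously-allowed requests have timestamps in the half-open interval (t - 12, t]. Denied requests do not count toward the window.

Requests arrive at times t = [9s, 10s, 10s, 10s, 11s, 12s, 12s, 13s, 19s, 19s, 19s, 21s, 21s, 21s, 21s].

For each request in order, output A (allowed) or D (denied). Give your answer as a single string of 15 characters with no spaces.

Tracking allowed requests in the window:
  req#1 t=9s: ALLOW
  req#2 t=10s: ALLOW
  req#3 t=10s: ALLOW
  req#4 t=10s: ALLOW
  req#5 t=11s: ALLOW
  req#6 t=12s: DENY
  req#7 t=12s: DENY
  req#8 t=13s: DENY
  req#9 t=19s: DENY
  req#10 t=19s: DENY
  req#11 t=19s: DENY
  req#12 t=21s: ALLOW
  req#13 t=21s: DENY
  req#14 t=21s: DENY
  req#15 t=21s: DENY

Answer: AAAAADDDDDDADDD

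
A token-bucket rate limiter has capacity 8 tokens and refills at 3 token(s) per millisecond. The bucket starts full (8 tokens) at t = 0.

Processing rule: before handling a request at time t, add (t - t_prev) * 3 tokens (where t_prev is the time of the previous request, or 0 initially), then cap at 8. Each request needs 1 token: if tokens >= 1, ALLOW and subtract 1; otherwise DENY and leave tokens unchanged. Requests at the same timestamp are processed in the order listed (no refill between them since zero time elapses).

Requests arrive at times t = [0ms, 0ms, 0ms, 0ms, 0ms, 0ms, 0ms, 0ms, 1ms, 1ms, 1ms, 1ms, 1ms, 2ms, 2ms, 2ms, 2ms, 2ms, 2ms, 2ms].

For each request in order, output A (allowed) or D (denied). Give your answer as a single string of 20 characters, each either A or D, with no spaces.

Simulating step by step:
  req#1 t=0ms: ALLOW
  req#2 t=0ms: ALLOW
  req#3 t=0ms: ALLOW
  req#4 t=0ms: ALLOW
  req#5 t=0ms: ALLOW
  req#6 t=0ms: ALLOW
  req#7 t=0ms: ALLOW
  req#8 t=0ms: ALLOW
  req#9 t=1ms: ALLOW
  req#10 t=1ms: ALLOW
  req#11 t=1ms: ALLOW
  req#12 t=1ms: DENY
  req#13 t=1ms: DENY
  req#14 t=2ms: ALLOW
  req#15 t=2ms: ALLOW
  req#16 t=2ms: ALLOW
  req#17 t=2ms: DENY
  req#18 t=2ms: DENY
  req#19 t=2ms: DENY
  req#20 t=2ms: DENY

Answer: AAAAAAAAAAADDAAADDDD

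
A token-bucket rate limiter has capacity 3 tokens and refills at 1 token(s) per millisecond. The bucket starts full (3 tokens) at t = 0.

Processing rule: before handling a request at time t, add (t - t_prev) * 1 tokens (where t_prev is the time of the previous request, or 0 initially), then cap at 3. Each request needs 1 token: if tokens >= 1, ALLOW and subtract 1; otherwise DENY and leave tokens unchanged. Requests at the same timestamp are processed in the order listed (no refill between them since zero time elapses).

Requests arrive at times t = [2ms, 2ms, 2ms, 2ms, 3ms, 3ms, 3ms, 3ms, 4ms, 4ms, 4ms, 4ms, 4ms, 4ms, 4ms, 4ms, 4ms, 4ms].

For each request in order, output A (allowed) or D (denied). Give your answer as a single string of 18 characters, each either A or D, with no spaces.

Simulating step by step:
  req#1 t=2ms: ALLOW
  req#2 t=2ms: ALLOW
  req#3 t=2ms: ALLOW
  req#4 t=2ms: DENY
  req#5 t=3ms: ALLOW
  req#6 t=3ms: DENY
  req#7 t=3ms: DENY
  req#8 t=3ms: DENY
  req#9 t=4ms: ALLOW
  req#10 t=4ms: DENY
  req#11 t=4ms: DENY
  req#12 t=4ms: DENY
  req#13 t=4ms: DENY
  req#14 t=4ms: DENY
  req#15 t=4ms: DENY
  req#16 t=4ms: DENY
  req#17 t=4ms: DENY
  req#18 t=4ms: DENY

Answer: AAADADDDADDDDDDDDD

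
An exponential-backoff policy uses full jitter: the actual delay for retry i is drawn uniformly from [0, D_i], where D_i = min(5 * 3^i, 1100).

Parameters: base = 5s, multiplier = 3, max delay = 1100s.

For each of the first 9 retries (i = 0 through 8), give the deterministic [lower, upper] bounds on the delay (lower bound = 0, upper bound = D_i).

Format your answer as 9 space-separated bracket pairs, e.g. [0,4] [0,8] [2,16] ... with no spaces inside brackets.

Computing bounds per retry:
  i=0: D_i=min(5*3^0,1100)=5, bounds=[0,5]
  i=1: D_i=min(5*3^1,1100)=15, bounds=[0,15]
  i=2: D_i=min(5*3^2,1100)=45, bounds=[0,45]
  i=3: D_i=min(5*3^3,1100)=135, bounds=[0,135]
  i=4: D_i=min(5*3^4,1100)=405, bounds=[0,405]
  i=5: D_i=min(5*3^5,1100)=1100, bounds=[0,1100]
  i=6: D_i=min(5*3^6,1100)=1100, bounds=[0,1100]
  i=7: D_i=min(5*3^7,1100)=1100, bounds=[0,1100]
  i=8: D_i=min(5*3^8,1100)=1100, bounds=[0,1100]

Answer: [0,5] [0,15] [0,45] [0,135] [0,405] [0,1100] [0,1100] [0,1100] [0,1100]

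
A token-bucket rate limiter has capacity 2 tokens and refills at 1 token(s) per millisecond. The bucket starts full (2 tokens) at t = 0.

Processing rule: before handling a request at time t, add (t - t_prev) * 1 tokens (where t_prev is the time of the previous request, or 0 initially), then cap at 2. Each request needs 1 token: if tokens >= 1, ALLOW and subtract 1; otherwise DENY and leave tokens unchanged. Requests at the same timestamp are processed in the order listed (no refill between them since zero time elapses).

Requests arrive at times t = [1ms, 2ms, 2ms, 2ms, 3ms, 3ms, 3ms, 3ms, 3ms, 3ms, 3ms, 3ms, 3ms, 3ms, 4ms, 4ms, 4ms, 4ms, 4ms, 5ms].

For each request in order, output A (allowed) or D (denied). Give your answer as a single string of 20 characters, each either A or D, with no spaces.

Simulating step by step:
  req#1 t=1ms: ALLOW
  req#2 t=2ms: ALLOW
  req#3 t=2ms: ALLOW
  req#4 t=2ms: DENY
  req#5 t=3ms: ALLOW
  req#6 t=3ms: DENY
  req#7 t=3ms: DENY
  req#8 t=3ms: DENY
  req#9 t=3ms: DENY
  req#10 t=3ms: DENY
  req#11 t=3ms: DENY
  req#12 t=3ms: DENY
  req#13 t=3ms: DENY
  req#14 t=3ms: DENY
  req#15 t=4ms: ALLOW
  req#16 t=4ms: DENY
  req#17 t=4ms: DENY
  req#18 t=4ms: DENY
  req#19 t=4ms: DENY
  req#20 t=5ms: ALLOW

Answer: AAADADDDDDDDDDADDDDA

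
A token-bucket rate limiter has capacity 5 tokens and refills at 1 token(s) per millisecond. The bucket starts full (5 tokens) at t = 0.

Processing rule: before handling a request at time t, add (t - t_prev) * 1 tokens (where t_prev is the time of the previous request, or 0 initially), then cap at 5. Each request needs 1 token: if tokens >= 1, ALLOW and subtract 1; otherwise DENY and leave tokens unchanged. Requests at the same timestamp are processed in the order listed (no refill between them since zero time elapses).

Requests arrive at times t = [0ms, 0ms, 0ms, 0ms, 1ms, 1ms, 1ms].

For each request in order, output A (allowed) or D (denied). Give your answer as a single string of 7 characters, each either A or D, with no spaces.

Answer: AAAAAAD

Derivation:
Simulating step by step:
  req#1 t=0ms: ALLOW
  req#2 t=0ms: ALLOW
  req#3 t=0ms: ALLOW
  req#4 t=0ms: ALLOW
  req#5 t=1ms: ALLOW
  req#6 t=1ms: ALLOW
  req#7 t=1ms: DENY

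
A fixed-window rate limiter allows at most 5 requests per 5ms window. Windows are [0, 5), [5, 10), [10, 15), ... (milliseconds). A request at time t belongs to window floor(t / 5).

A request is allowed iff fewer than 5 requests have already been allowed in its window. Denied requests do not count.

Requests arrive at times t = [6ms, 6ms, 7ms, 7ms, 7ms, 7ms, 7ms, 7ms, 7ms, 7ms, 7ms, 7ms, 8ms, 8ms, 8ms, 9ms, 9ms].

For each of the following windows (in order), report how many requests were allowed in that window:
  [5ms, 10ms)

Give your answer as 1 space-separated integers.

Processing requests:
  req#1 t=6ms (window 1): ALLOW
  req#2 t=6ms (window 1): ALLOW
  req#3 t=7ms (window 1): ALLOW
  req#4 t=7ms (window 1): ALLOW
  req#5 t=7ms (window 1): ALLOW
  req#6 t=7ms (window 1): DENY
  req#7 t=7ms (window 1): DENY
  req#8 t=7ms (window 1): DENY
  req#9 t=7ms (window 1): DENY
  req#10 t=7ms (window 1): DENY
  req#11 t=7ms (window 1): DENY
  req#12 t=7ms (window 1): DENY
  req#13 t=8ms (window 1): DENY
  req#14 t=8ms (window 1): DENY
  req#15 t=8ms (window 1): DENY
  req#16 t=9ms (window 1): DENY
  req#17 t=9ms (window 1): DENY

Allowed counts by window: 5

Answer: 5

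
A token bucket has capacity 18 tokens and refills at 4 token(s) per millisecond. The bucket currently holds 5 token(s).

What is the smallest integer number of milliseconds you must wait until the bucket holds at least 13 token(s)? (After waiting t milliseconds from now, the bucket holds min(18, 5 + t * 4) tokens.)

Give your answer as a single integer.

Need 5 + t * 4 >= 13, so t >= 8/4.
Smallest integer t = ceil(8/4) = 2.

Answer: 2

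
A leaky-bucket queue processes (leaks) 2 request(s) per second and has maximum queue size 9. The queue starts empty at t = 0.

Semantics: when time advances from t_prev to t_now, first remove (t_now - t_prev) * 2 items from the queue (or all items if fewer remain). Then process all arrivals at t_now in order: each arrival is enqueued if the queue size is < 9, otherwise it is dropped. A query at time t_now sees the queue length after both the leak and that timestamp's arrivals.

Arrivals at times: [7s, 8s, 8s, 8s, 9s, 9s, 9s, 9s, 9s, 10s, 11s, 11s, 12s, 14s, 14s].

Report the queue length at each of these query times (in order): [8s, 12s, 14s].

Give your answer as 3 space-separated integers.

Answer: 3 4 2

Derivation:
Queue lengths at query times:
  query t=8s: backlog = 3
  query t=12s: backlog = 4
  query t=14s: backlog = 2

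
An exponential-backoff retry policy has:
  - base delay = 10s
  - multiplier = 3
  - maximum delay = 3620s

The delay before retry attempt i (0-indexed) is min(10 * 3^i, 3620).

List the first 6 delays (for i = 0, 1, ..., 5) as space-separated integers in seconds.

Answer: 10 30 90 270 810 2430

Derivation:
Computing each delay:
  i=0: min(10*3^0, 3620) = 10
  i=1: min(10*3^1, 3620) = 30
  i=2: min(10*3^2, 3620) = 90
  i=3: min(10*3^3, 3620) = 270
  i=4: min(10*3^4, 3620) = 810
  i=5: min(10*3^5, 3620) = 2430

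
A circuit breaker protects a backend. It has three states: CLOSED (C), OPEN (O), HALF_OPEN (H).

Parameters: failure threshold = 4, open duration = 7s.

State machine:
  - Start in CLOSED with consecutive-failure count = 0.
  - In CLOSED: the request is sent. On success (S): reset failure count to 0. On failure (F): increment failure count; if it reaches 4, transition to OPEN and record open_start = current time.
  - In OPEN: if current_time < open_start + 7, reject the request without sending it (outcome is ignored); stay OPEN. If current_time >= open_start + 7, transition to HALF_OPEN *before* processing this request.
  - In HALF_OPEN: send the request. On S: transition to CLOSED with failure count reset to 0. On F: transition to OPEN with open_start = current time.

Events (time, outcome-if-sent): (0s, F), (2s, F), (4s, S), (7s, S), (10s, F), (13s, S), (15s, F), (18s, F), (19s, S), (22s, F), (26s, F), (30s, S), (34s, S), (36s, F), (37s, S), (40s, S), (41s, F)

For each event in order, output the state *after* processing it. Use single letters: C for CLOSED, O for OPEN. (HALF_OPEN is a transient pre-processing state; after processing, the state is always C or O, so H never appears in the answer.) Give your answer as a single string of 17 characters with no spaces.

Answer: CCCCCCCCCCCCCCCCC

Derivation:
State after each event:
  event#1 t=0s outcome=F: state=CLOSED
  event#2 t=2s outcome=F: state=CLOSED
  event#3 t=4s outcome=S: state=CLOSED
  event#4 t=7s outcome=S: state=CLOSED
  event#5 t=10s outcome=F: state=CLOSED
  event#6 t=13s outcome=S: state=CLOSED
  event#7 t=15s outcome=F: state=CLOSED
  event#8 t=18s outcome=F: state=CLOSED
  event#9 t=19s outcome=S: state=CLOSED
  event#10 t=22s outcome=F: state=CLOSED
  event#11 t=26s outcome=F: state=CLOSED
  event#12 t=30s outcome=S: state=CLOSED
  event#13 t=34s outcome=S: state=CLOSED
  event#14 t=36s outcome=F: state=CLOSED
  event#15 t=37s outcome=S: state=CLOSED
  event#16 t=40s outcome=S: state=CLOSED
  event#17 t=41s outcome=F: state=CLOSED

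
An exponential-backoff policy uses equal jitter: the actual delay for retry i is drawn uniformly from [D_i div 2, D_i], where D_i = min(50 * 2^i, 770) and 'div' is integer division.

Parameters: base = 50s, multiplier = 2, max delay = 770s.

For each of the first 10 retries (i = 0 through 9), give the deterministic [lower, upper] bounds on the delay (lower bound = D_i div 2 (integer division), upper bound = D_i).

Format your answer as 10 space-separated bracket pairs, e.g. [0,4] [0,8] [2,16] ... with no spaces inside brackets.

Answer: [25,50] [50,100] [100,200] [200,400] [385,770] [385,770] [385,770] [385,770] [385,770] [385,770]

Derivation:
Computing bounds per retry:
  i=0: D_i=min(50*2^0,770)=50, bounds=[25,50]
  i=1: D_i=min(50*2^1,770)=100, bounds=[50,100]
  i=2: D_i=min(50*2^2,770)=200, bounds=[100,200]
  i=3: D_i=min(50*2^3,770)=400, bounds=[200,400]
  i=4: D_i=min(50*2^4,770)=770, bounds=[385,770]
  i=5: D_i=min(50*2^5,770)=770, bounds=[385,770]
  i=6: D_i=min(50*2^6,770)=770, bounds=[385,770]
  i=7: D_i=min(50*2^7,770)=770, bounds=[385,770]
  i=8: D_i=min(50*2^8,770)=770, bounds=[385,770]
  i=9: D_i=min(50*2^9,770)=770, bounds=[385,770]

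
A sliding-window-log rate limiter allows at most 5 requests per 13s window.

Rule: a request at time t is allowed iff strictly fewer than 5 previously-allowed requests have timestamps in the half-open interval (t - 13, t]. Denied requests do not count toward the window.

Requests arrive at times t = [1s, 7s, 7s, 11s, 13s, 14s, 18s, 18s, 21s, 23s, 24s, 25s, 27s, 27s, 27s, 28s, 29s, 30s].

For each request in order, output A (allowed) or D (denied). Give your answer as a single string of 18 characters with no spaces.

Tracking allowed requests in the window:
  req#1 t=1s: ALLOW
  req#2 t=7s: ALLOW
  req#3 t=7s: ALLOW
  req#4 t=11s: ALLOW
  req#5 t=13s: ALLOW
  req#6 t=14s: ALLOW
  req#7 t=18s: DENY
  req#8 t=18s: DENY
  req#9 t=21s: ALLOW
  req#10 t=23s: ALLOW
  req#11 t=24s: ALLOW
  req#12 t=25s: DENY
  req#13 t=27s: ALLOW
  req#14 t=27s: ALLOW
  req#15 t=27s: DENY
  req#16 t=28s: DENY
  req#17 t=29s: DENY
  req#18 t=30s: DENY

Answer: AAAAAADDAAADAADDDD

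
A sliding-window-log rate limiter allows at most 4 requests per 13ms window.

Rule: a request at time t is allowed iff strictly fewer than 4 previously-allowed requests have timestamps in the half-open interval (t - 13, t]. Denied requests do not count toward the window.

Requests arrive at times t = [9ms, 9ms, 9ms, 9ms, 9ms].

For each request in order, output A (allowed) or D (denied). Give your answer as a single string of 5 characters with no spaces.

Answer: AAAAD

Derivation:
Tracking allowed requests in the window:
  req#1 t=9ms: ALLOW
  req#2 t=9ms: ALLOW
  req#3 t=9ms: ALLOW
  req#4 t=9ms: ALLOW
  req#5 t=9ms: DENY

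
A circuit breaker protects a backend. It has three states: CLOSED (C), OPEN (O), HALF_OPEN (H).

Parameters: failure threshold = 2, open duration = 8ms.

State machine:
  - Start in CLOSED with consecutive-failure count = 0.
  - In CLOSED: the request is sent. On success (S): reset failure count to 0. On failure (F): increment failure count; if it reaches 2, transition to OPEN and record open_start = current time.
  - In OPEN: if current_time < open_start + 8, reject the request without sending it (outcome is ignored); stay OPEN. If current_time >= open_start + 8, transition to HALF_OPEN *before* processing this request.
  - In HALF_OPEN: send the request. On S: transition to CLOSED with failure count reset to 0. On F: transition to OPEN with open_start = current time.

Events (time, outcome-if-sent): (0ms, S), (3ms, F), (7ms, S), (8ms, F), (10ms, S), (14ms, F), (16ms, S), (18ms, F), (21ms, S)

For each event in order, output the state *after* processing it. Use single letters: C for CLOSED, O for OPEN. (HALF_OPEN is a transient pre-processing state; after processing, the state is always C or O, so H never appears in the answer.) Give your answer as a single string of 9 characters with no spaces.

Answer: CCCCCCCCC

Derivation:
State after each event:
  event#1 t=0ms outcome=S: state=CLOSED
  event#2 t=3ms outcome=F: state=CLOSED
  event#3 t=7ms outcome=S: state=CLOSED
  event#4 t=8ms outcome=F: state=CLOSED
  event#5 t=10ms outcome=S: state=CLOSED
  event#6 t=14ms outcome=F: state=CLOSED
  event#7 t=16ms outcome=S: state=CLOSED
  event#8 t=18ms outcome=F: state=CLOSED
  event#9 t=21ms outcome=S: state=CLOSED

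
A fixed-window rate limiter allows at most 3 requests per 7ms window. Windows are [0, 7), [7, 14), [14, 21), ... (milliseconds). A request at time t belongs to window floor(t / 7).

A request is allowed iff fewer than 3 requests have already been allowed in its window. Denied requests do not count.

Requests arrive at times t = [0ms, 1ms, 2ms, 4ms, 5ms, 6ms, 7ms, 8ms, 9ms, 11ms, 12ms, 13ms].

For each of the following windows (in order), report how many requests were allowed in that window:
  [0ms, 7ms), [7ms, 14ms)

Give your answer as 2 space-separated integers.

Processing requests:
  req#1 t=0ms (window 0): ALLOW
  req#2 t=1ms (window 0): ALLOW
  req#3 t=2ms (window 0): ALLOW
  req#4 t=4ms (window 0): DENY
  req#5 t=5ms (window 0): DENY
  req#6 t=6ms (window 0): DENY
  req#7 t=7ms (window 1): ALLOW
  req#8 t=8ms (window 1): ALLOW
  req#9 t=9ms (window 1): ALLOW
  req#10 t=11ms (window 1): DENY
  req#11 t=12ms (window 1): DENY
  req#12 t=13ms (window 1): DENY

Allowed counts by window: 3 3

Answer: 3 3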